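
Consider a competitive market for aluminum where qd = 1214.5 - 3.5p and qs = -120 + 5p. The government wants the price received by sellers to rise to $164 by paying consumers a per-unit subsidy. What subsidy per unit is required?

At a seller price of 164, quantity supplied is -120 + 5·164 = 700.
Buyers absorb 700 only when they pay pb with 1214.5 − 3.5·pb = 700, i.e. pb = 147.
s = ps − pb = 164 − 147 = 17.

Required subsidy s = $17 per unit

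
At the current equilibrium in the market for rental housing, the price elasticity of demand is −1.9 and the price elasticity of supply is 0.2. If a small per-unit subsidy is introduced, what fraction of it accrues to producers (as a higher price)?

For a small subsidy around the equilibrium, the benefit split depends on the relative slopes, which at a point are proportional to the elasticities.
Buyer share = εs/(εs + |εd|) = 0.2/(0.2 + 1.9) = 2/21; seller share = |εd|/(εs + |εd|) = 19/21.
So producers capture 19/21 of the subsidy.

Producer share = 19/21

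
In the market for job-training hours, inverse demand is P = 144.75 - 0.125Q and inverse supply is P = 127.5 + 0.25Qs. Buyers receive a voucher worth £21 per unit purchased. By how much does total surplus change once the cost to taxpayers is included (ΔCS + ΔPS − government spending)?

Pre-subsidy: 144.75 - 0.125Q = 127.5 + 0.25Q gives Q* = 46 and P* = 139.
With the rebate, buyers effectively pay Pb = Ps − 21, where Ps is the price sellers receive.
On the curves, Pb = 144.75 - 0.125Q and Ps = 127.5 + 0.25Q; the wedge Ps − Pb = 21 gives 127.5 + 0.25Q − (144.75 - 0.125Q) = 21, so Q' = 102.
Then Pb = 144.75 − 0.125·102 = 132 and Ps = 127.5 + 0.25·102 = 153.
ΔCS = ½(46 + 102)(139 − 132) = 518; ΔPS = ½(46 + 102)(153 − 139) = 1036.
Government spending = 21 × 102 = 2142.
Net change = 518 + 1036 − 2142 = -588. The loss equals the DWL triangle ½·21·56.

Net change in total surplus = -£588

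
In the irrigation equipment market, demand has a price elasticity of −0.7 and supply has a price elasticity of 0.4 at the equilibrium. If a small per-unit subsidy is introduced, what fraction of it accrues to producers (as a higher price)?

Producer share = 7/11

For a small subsidy around the equilibrium, the benefit split depends on the relative slopes, which at a point are proportional to the elasticities.
Buyer share = εs/(εs + |εd|) = 0.4/(0.4 + 0.7) = 4/11; seller share = |εd|/(εs + |εd|) = 7/11.
So producers capture 7/11 of the subsidy.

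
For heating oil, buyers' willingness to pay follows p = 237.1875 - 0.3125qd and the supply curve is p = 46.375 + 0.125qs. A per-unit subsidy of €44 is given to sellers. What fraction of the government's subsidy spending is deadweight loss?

DWL / government spending = 352/3757

Pre-subsidy: 237.1875 - 0.3125q = 46.375 + 0.125q gives q* = 3053/7 and p* = 2825/28.
With the subsidy, sellers receive ps = pb + 44 for each unit, where pb is the price buyers pay.
On the curves, pb = 237.1875 - 0.3125q and ps = 46.375 + 0.125q; the wedge ps − pb = 44 gives 46.375 + 0.125q − (237.1875 - 0.3125q) = 44, so q' = 3757/7.
Then pb = 237.1875 − 0.3125·(3757/7) = 1945/28 and ps = 46.375 + 0.125·(3757/7) = 3177/28.
ΔCS = ½(3053/7 + 3757/7)(2825/28 − 1945/28) = 749100/49; ΔPS = ½(3053/7 + 3757/7)(3177/28 − 2825/28) = 299640/49.
Government spending = 44 × 3757/7 = 165308/7.
DWL = ½ × 44 × (3757/7 − 3053/7) = 15488/7; fraction = (15488/7) / (165308/7) = 352/3757.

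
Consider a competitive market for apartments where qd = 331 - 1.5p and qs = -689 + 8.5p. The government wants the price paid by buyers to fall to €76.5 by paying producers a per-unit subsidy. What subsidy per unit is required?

At a buyer price of 76.5, quantity demanded is 331 − 1.5·76.5 = 216.25.
Sellers supply 216.25 only when they receive ps with -689 + 8.5·ps = 216.25, i.e. ps = 106.5.
s = ps − pb = 106.5 − 76.5 = 30.

Required subsidy s = €30 per unit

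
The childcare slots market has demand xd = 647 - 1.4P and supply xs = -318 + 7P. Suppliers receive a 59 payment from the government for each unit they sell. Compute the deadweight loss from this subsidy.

Deadweight loss = 24367/12

Pre-subsidy: 647 - 1.4P = -318 + 7P gives P* = 4825/42, x* = 2917/6.
With the subsidy, sellers receive Ps = Pb + 59 for each unit, where Pb is the price buyers pay.
Supply in terms of Pb becomes xs = -318 + 7(Pb + 59) = 95 + 7Pb. Setting this equal to demand: 647 - 1.4Pb = 95 + 7Pb, so Pb = 460/7.
Sellers receive Ps = 460/7 + 59 = 873/7; x' = 647 − 1.4·(460/7) = 555.
The subsidy expands output by 555 − 2917/6 = 413/6 past the efficient level; on those units the gap between marginal cost and willingness to pay runs from 0 up to 59.
DWL = ½ × 59 × 413/6 = 24367/12.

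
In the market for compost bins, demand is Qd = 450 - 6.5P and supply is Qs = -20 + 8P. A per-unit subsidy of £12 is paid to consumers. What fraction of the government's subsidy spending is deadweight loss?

DWL / government spending = 156/2047

Pre-subsidy: 450 - 6.5P = -20 + 8P gives P* = 940/29, Q* = 6940/29.
With the rebate, buyers effectively pay Pb = Ps − 12, where Ps is the price sellers receive.
Demand in terms of Ps becomes Qd = 450 − 6.5(Ps − 12) = 528 - 6.5Ps. Setting this equal to supply: 528 - 6.5Ps = -20 + 8Ps, so Ps = 1096/29.
Buyers pay Pb = 1096/29 − 12 = 748/29; Q' = -20 + 8·(1096/29) = 8188/29.
ΔCS = ½(6940/29 + 8188/29)(940/29 − 748/29) = 1452288/841; ΔPS = ½(6940/29 + 8188/29)(1096/29 − 940/29) = 1179984/841.
Government spending = 12 × 8188/29 = 98256/29.
DWL = ½ × 12 × (8188/29 − 6940/29) = 7488/29; fraction = (7488/29) / (98256/29) = 156/2047.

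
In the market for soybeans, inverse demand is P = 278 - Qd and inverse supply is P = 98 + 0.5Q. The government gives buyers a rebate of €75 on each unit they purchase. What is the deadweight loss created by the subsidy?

Deadweight loss = €1875

Pre-subsidy: 278 - Q = 98 + 0.5Q gives Q* = 120 and P* = 158.
With the rebate, buyers effectively pay Pb = Ps − 75, where Ps is the price sellers receive.
On the curves, Pb = 278 - Q and Ps = 98 + 0.5Q; the wedge Ps − Pb = 75 gives 98 + 0.5Q − (278 - Q) = 75, so Q' = 170.
Then Pb = 278 − 1·170 = 108 and Ps = 98 + 0.5·170 = 183.
The subsidy expands output by 170 − 120 = 50 past the efficient level; on those units the gap between marginal cost and willingness to pay runs from 0 up to 75.
DWL = ½ × 75 × 50 = 1875.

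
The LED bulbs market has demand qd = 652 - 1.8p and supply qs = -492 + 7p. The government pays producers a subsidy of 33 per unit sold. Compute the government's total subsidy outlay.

Government cost = 15353.25

Pre-subsidy: 652 - 1.8p = -492 + 7p gives p* = 130, q* = 418.
With the subsidy, sellers receive ps = pb + 33 for each unit, where pb is the price buyers pay.
Supply in terms of pb becomes qs = -492 + 7(pb + 33) = -261 + 7pb. Setting this equal to demand: 652 - 1.8pb = -261 + 7pb, so pb = 103.75.
Sellers receive ps = 103.75 + 33 = 136.75; q' = 652 − 1.8·103.75 = 465.25.
Government outlay = subsidy × quantity = 33 × 465.25 = 15353.25.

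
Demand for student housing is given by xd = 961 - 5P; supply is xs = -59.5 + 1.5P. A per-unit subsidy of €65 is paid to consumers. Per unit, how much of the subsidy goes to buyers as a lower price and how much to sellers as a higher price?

Buyers gain €15 per unit; sellers gain €50 per unit

Pre-subsidy: 961 - 5P = -59.5 + 1.5P gives P* = 157, x* = 176.
With the rebate, buyers effectively pay Pb = Ps − 65, where Ps is the price sellers receive.
Demand in terms of Ps becomes xd = 961 − 5(Ps − 65) = 1286 - 5Ps. Setting this equal to supply: 1286 - 5Ps = -59.5 + 1.5Ps, so Ps = 207.
Buyers pay Pb = 207 − 65 = 142; x' = -59.5 + 1.5·207 = 251.
Buyers' price falls by P* − Pb = 157 − 142 = 15; sellers' price rises by Ps − P* = 207 − 157 = 50.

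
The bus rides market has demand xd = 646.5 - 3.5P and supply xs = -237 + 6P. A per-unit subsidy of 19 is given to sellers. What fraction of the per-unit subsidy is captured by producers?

Producer share = 7/19

Pre-subsidy: 646.5 - 3.5P = -237 + 6P gives P* = 93, x* = 321.
With the subsidy, sellers receive Ps = Pb + 19 for each unit, where Pb is the price buyers pay.
Supply in terms of Pb becomes xs = -237 + 6(Pb + 19) = -123 + 6Pb. Setting this equal to demand: 646.5 - 3.5Pb = -123 + 6Pb, so Pb = 81.
Sellers receive Ps = 81 + 19 = 100; x' = 646.5 − 3.5·81 = 363.
Buyers' price falls by P* − Pb = 93 − 81 = 12; sellers' price rises by Ps − P* = 100 − 93 = 7.
So producers capture 7/19 = 7/19 of each unit of subsidy.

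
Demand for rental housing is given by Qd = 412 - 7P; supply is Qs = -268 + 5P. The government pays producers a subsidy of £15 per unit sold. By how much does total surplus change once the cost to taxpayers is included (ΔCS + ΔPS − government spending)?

Pre-subsidy: 412 - 7P = -268 + 5P gives P* = 170/3, Q* = 46/3.
With the subsidy, sellers receive Ps = Pb + 15 for each unit, where Pb is the price buyers pay.
Supply in terms of Pb becomes Qs = -268 + 5(Pb + 15) = -193 + 5Pb. Setting this equal to demand: 412 - 7Pb = -193 + 5Pb, so Pb = 605/12.
Sellers receive Ps = 605/12 + 15 = 785/12; Q' = 412 − 7·(605/12) = 709/12.
ΔCS = ½(46/3 + 709/12)(170/3 − 605/12) = 22325/96; ΔPS = ½(46/3 + 709/12)(785/12 − 170/3) = 31255/96.
Government spending = 15 × 709/12 = 886.25.
Net change = 22325/96 + 31255/96 − 886.25 = -328.125. The loss equals the DWL triangle ½·15·43.75.

Net change in total surplus = -£328.125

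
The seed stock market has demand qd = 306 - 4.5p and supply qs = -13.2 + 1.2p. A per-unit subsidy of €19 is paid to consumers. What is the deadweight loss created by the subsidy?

Pre-subsidy: 306 - 4.5p = -13.2 + 1.2p gives p* = 56, q* = 54.
With the rebate, buyers effectively pay pb = ps − 19, where ps is the price sellers receive.
Demand in terms of ps becomes qd = 306 − 4.5(ps − 19) = 391.5 - 4.5ps. Setting this equal to supply: 391.5 - 4.5ps = -13.2 + 1.2ps, so ps = 71.
Buyers pay pb = 71 − 19 = 52; q' = -13.2 + 1.2·71 = 72.
The subsidy expands output by 72 − 54 = 18 past the efficient level; on those units the gap between marginal cost and willingness to pay runs from 0 up to 19.
DWL = ½ × 19 × 18 = 171.

Deadweight loss = €171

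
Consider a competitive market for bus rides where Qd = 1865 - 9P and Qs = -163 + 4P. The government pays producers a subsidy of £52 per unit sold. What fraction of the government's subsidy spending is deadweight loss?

DWL / government spending = 72/605

Pre-subsidy: 1865 - 9P = -163 + 4P gives P* = 156, Q* = 461.
With the subsidy, sellers receive Ps = Pb + 52 for each unit, where Pb is the price buyers pay.
Supply in terms of Pb becomes Qs = -163 + 4(Pb + 52) = 45 + 4Pb. Setting this equal to demand: 1865 - 9Pb = 45 + 4Pb, so Pb = 140.
Sellers receive Ps = 140 + 52 = 192; Q' = 1865 − 9·140 = 605.
ΔCS = ½(461 + 605)(156 − 140) = 8528; ΔPS = ½(461 + 605)(192 − 156) = 19188.
Government spending = 52 × 605 = 31460.
DWL = ½ × 52 × (605 − 461) = 3744; fraction = 3744 / 31460 = 72/605.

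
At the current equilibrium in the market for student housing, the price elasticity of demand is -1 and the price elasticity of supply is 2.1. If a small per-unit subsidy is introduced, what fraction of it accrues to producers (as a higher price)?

For a small subsidy around the equilibrium, the benefit split depends on the relative slopes, which at a point are proportional to the elasticities.
Buyer share = εs/(εs + |εd|) = 2.1/(2.1 + 1) = 21/31; seller share = |εd|/(εs + |εd|) = 10/31.
So producers capture 10/31 of the subsidy.

Producer share = 10/31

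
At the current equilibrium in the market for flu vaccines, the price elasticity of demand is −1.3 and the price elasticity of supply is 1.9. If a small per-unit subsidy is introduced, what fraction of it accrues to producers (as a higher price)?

For a small subsidy around the equilibrium, the benefit split depends on the relative slopes, which at a point are proportional to the elasticities.
Buyer share = εs/(εs + |εd|) = 1.9/(1.9 + 1.3) = 0.59375; seller share = |εd|/(εs + |εd|) = 0.40625.
So producers capture 0.40625 of the subsidy.

Producer share = 0.40625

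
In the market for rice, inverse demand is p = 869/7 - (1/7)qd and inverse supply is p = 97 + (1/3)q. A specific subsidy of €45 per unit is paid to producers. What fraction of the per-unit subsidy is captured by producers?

Producer share = 0.7

Pre-subsidy: 869/7 - (1/7)q = 97 + (1/3)q gives q* = 57 and p* = 116.
With the subsidy, sellers receive ps = pb + 45 for each unit, where pb is the price buyers pay.
On the curves, pb = 869/7 - (1/7)q and ps = 97 + (1/3)q; the wedge ps − pb = 45 gives 97 + (1/3)q − (869/7 - (1/7)q) = 45, so q' = 151.5.
Then pb = 869/7 − (1/7)·151.5 = 102.5 and ps = 97 + (1/3)·151.5 = 147.5.
Buyers' price falls by p* − pb = 116 − 102.5 = 13.5; sellers' price rises by ps − p* = 147.5 − 116 = 31.5.
So producers capture 31.5/45 = 0.7 of each unit of subsidy.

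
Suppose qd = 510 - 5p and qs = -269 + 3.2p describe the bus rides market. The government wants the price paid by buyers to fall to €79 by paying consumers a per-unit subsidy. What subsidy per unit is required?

At a buyer price of 79, quantity demanded is 510 − 5·79 = 115.
Sellers supply 115 only when they receive ps with -269 + 3.2·ps = 115, i.e. ps = 120.
s = ps − pb = 120 − 79 = 41.

Required subsidy s = €41 per unit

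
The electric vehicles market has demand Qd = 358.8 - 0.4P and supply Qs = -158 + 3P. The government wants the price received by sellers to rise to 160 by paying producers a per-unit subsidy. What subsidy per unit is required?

Required subsidy s = 68 per unit

At a seller price of 160, quantity supplied is -158 + 3·160 = 322.
Buyers absorb 322 only when they pay Pb with 358.8 − 0.4·Pb = 322, i.e. Pb = 92.
s = Ps − Pb = 160 − 92 = 68.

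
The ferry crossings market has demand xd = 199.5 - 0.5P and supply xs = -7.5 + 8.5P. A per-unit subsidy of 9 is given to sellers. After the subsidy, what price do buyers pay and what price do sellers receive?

Buyers pay 14.5; sellers receive 23.5

Pre-subsidy: 199.5 - 0.5P = -7.5 + 8.5P gives P* = 23, x* = 188.
With the subsidy, sellers receive Ps = Pb + 9 for each unit, where Pb is the price buyers pay.
Supply in terms of Pb becomes xs = -7.5 + 8.5(Pb + 9) = 69 + 8.5Pb. Setting this equal to demand: 199.5 - 0.5Pb = 69 + 8.5Pb, so Pb = 14.5.
Sellers receive Ps = 14.5 + 9 = 23.5; x' = 199.5 − 0.5·14.5 = 192.25.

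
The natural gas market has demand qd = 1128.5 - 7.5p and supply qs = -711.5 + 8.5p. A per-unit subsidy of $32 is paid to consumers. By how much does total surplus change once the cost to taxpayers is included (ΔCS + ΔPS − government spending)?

Net change in total surplus = -$2040

Pre-subsidy: 1128.5 - 7.5p = -711.5 + 8.5p gives p* = 115, q* = 266.
With the rebate, buyers effectively pay pb = ps − 32, where ps is the price sellers receive.
Demand in terms of ps becomes qd = 1128.5 − 7.5(ps − 32) = 1368.5 - 7.5ps. Setting this equal to supply: 1368.5 - 7.5ps = -711.5 + 8.5ps, so ps = 130.
Buyers pay pb = 130 − 32 = 98; q' = -711.5 + 8.5·130 = 393.5.
ΔCS = ½(266 + 393.5)(115 − 98) = 5605.75; ΔPS = ½(266 + 393.5)(130 − 115) = 4946.25.
Government spending = 32 × 393.5 = 12592.
Net change = 5605.75 + 4946.25 − 12592 = -2040. The loss equals the DWL triangle ½·32·127.5.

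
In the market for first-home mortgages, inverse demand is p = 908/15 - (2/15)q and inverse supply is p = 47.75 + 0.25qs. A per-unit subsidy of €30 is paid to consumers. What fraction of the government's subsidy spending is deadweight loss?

DWL / government spending = 900/2567

Pre-subsidy: 908/15 - (2/15)q = 47.75 + 0.25q gives q* = 767/23 and p* = 1290/23.
With the rebate, buyers effectively pay pb = ps − 30, where ps is the price sellers receive.
On the curves, pb = 908/15 - (2/15)q and ps = 47.75 + 0.25q; the wedge ps − pb = 30 gives 47.75 + 0.25q − (908/15 - (2/15)q) = 30, so q' = 2567/23.
Then pb = 908/15 − (2/15)·(2567/23) = 1050/23 and ps = 47.75 + 0.25·(2567/23) = 1740/23.
ΔCS = ½(767/23 + 2567/23)(1290/23 − 1050/23) = 400080/529; ΔPS = ½(767/23 + 2567/23)(1740/23 − 1290/23) = 750150/529.
Government spending = 30 × 2567/23 = 77010/23.
DWL = ½ × 30 × (2567/23 − 767/23) = 27000/23; fraction = (27000/23) / (77010/23) = 900/2567.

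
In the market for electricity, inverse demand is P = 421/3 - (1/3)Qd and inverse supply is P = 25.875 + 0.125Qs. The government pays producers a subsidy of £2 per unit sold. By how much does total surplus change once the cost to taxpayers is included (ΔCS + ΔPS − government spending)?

Net change in total surplus = -48/11

Pre-subsidy: 421/3 - (1/3)Q = 25.875 + 0.125Q gives Q* = 2747/11 and P* = 628/11.
With the subsidy, sellers receive Ps = Pb + 2 for each unit, where Pb is the price buyers pay.
On the curves, Pb = 421/3 - (1/3)Q and Ps = 25.875 + 0.125Q; the wedge Ps − Pb = 2 gives 25.875 + 0.125Q − (421/3 - (1/3)Q) = 2, so Q' = 2795/11.
Then Pb = 421/3 − (1/3)·(2795/11) = 612/11 and Ps = 25.875 + 0.125·(2795/11) = 634/11.
ΔCS = ½(2747/11 + 2795/11)(628/11 − 612/11) = 44336/121; ΔPS = ½(2747/11 + 2795/11)(634/11 − 628/11) = 16626/121.
Government spending = 2 × 2795/11 = 5590/11.
Net change = 44336/121 + 16626/121 − 5590/11 = -48/11. The loss equals the DWL triangle ½·2·48/11.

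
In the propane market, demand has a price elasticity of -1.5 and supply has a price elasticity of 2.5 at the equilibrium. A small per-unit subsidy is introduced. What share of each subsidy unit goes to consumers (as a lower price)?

For a small subsidy around the equilibrium, the benefit split depends on the relative slopes, which at a point are proportional to the elasticities.
Buyer share = εs/(εs + |εd|) = 2.5/(2.5 + 1.5) = 0.625; seller share = |εd|/(εs + |εd|) = 0.375.

Consumer share = 0.625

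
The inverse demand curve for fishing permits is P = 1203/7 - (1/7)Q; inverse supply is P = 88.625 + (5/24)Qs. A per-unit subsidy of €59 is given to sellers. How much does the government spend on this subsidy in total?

Pre-subsidy: 1203/7 - (1/7)Q = 88.625 + (5/24)Q gives Q* = 237 and P* = 138.
With the subsidy, sellers receive Ps = Pb + 59 for each unit, where Pb is the price buyers pay.
On the curves, Pb = 1203/7 - (1/7)Q and Ps = 88.625 + (5/24)Q; the wedge Ps − Pb = 59 gives 88.625 + (5/24)Q − (1203/7 - (1/7)Q) = 59, so Q' = 405.
Then Pb = 1203/7 − (1/7)·405 = 114 and Ps = 88.625 + (5/24)·405 = 173.
Government outlay = subsidy × quantity = 59 × 405 = 23895.

Government cost = €23895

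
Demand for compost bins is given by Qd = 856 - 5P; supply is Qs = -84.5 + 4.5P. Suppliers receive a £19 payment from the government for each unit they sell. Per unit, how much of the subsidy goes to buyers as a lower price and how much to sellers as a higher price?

Pre-subsidy: 856 - 5P = -84.5 + 4.5P gives P* = 99, Q* = 361.
With the subsidy, sellers receive Ps = Pb + 19 for each unit, where Pb is the price buyers pay.
Supply in terms of Pb becomes Qs = -84.5 + 4.5(Pb + 19) = 1 + 4.5Pb. Setting this equal to demand: 856 - 5Pb = 1 + 4.5Pb, so Pb = 90.
Sellers receive Ps = 90 + 19 = 109; Q' = 856 − 5·90 = 406.
Buyers' price falls by P* − Pb = 99 − 90 = 9; sellers' price rises by Ps − P* = 109 − 99 = 10.

Buyers gain £9 per unit; sellers gain £10 per unit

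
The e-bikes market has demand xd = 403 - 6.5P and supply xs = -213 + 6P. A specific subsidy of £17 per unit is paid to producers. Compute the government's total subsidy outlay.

Pre-subsidy: 403 - 6.5P = -213 + 6P gives P* = 49.28, x* = 82.68.
With the subsidy, sellers receive Ps = Pb + 17 for each unit, where Pb is the price buyers pay.
Supply in terms of Pb becomes xs = -213 + 6(Pb + 17) = -111 + 6Pb. Setting this equal to demand: 403 - 6.5Pb = -111 + 6Pb, so Pb = 41.12.
Sellers receive Ps = 41.12 + 17 = 58.12; x' = 403 − 6.5·41.12 = 135.72.
Government outlay = subsidy × quantity = 17 × 135.72 = 2307.24.

Government cost = £2307.24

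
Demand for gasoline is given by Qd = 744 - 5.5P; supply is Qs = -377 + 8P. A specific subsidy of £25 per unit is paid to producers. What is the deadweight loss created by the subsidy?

Deadweight loss = 27500/27

Pre-subsidy: 744 - 5.5P = -377 + 8P gives P* = 2242/27, Q* = 7757/27.
With the subsidy, sellers receive Ps = Pb + 25 for each unit, where Pb is the price buyers pay.
Supply in terms of Pb becomes Qs = -377 + 8(Pb + 25) = -177 + 8Pb. Setting this equal to demand: 744 - 5.5Pb = -177 + 8Pb, so Pb = 614/9.
Sellers receive Ps = 614/9 + 25 = 839/9; Q' = 744 − 5.5·(614/9) = 3319/9.
The subsidy expands output by 3319/9 − 7757/27 = 2200/27 past the efficient level; on those units the gap between marginal cost and willingness to pay runs from 0 up to 25.
DWL = ½ × 25 × 2200/27 = 27500/27.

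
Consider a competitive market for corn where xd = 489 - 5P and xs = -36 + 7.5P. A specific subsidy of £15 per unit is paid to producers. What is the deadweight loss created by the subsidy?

Deadweight loss = £337.5

Pre-subsidy: 489 - 5P = -36 + 7.5P gives P* = 42, x* = 279.
With the subsidy, sellers receive Ps = Pb + 15 for each unit, where Pb is the price buyers pay.
Supply in terms of Pb becomes xs = -36 + 7.5(Pb + 15) = 76.5 + 7.5Pb. Setting this equal to demand: 489 - 5Pb = 76.5 + 7.5Pb, so Pb = 33.
Sellers receive Ps = 33 + 15 = 48; x' = 489 − 5·33 = 324.
The subsidy expands output by 324 − 279 = 45 past the efficient level; on those units the gap between marginal cost and willingness to pay runs from 0 up to 15.
DWL = ½ × 15 × 45 = 337.5.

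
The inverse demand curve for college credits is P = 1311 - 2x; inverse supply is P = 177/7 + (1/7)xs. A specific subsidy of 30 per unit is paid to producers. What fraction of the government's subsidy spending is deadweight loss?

Pre-subsidy: 1311 - 2x = 177/7 + (1/7)x gives x* = 600 and P* = 111.
With the subsidy, sellers receive Ps = Pb + 30 for each unit, where Pb is the price buyers pay.
On the curves, Pb = 1311 - 2x and Ps = 177/7 + (1/7)x; the wedge Ps − Pb = 30 gives 177/7 + (1/7)x − (1311 - 2x) = 30, so x' = 614.
Then Pb = 1311 − 2·614 = 83 and Ps = 177/7 + (1/7)·614 = 113.
ΔCS = ½(600 + 614)(111 − 83) = 16996; ΔPS = ½(600 + 614)(113 − 111) = 1214.
Government spending = 30 × 614 = 18420.
DWL = ½ × 30 × (614 − 600) = 210; fraction = 210 / 18420 = 7/614.

DWL / government spending = 7/614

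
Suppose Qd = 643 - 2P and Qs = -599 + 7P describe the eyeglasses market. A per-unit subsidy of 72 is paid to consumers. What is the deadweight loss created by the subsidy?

Pre-subsidy: 643 - 2P = -599 + 7P gives P* = 138, Q* = 367.
With the rebate, buyers effectively pay Pb = Ps − 72, where Ps is the price sellers receive.
Demand in terms of Ps becomes Qd = 643 − 2(Ps − 72) = 787 - 2Ps. Setting this equal to supply: 787 - 2Ps = -599 + 7Ps, so Ps = 154.
Buyers pay Pb = 154 − 72 = 82; Q' = -599 + 7·154 = 479.
The subsidy expands output by 479 − 367 = 112 past the efficient level; on those units the gap between marginal cost and willingness to pay runs from 0 up to 72.
DWL = ½ × 72 × 112 = 4032.

Deadweight loss = 4032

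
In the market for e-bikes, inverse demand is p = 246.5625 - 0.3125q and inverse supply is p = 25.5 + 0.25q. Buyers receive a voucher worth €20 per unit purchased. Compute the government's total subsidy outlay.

Pre-subsidy: 246.5625 - 0.3125q = 25.5 + 0.25q gives q* = 393 and p* = 123.75.
With the rebate, buyers effectively pay pb = ps − 20, where ps is the price sellers receive.
On the curves, pb = 246.5625 - 0.3125q and ps = 25.5 + 0.25q; the wedge ps − pb = 20 gives 25.5 + 0.25q − (246.5625 - 0.3125q) = 20, so q' = 3857/9.
Then pb = 246.5625 − 0.3125·(3857/9) = 4055/36 and ps = 25.5 + 0.25·(3857/9) = 4775/36.
Government outlay = subsidy × quantity = 20 × 3857/9 = 77140/9.

Government cost = 77140/9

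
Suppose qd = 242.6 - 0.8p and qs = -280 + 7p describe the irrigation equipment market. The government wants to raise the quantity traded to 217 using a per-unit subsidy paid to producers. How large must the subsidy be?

Required subsidy s = 39 per unit

At q = 217, invert demand for the buyer price: pb = (242.6 − 217)/0.8 = 32; invert supply for the seller price: ps = (217 − (-280))/7 = 71.
The subsidy must fill the gap: s = ps − pb = 71 − 32 = 39.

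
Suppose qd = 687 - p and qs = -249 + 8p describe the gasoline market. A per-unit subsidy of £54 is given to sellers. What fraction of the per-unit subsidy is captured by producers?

Pre-subsidy: 687 - p = -249 + 8p gives p* = 104, q* = 583.
With the subsidy, sellers receive ps = pb + 54 for each unit, where pb is the price buyers pay.
Supply in terms of pb becomes qs = -249 + 8(pb + 54) = 183 + 8pb. Setting this equal to demand: 687 - pb = 183 + 8pb, so pb = 56.
Sellers receive ps = 56 + 54 = 110; q' = 687 − 1·56 = 631.
Buyers' price falls by p* − pb = 104 − 56 = 48; sellers' price rises by ps − p* = 110 − 104 = 6.
So producers capture 6/54 = 1/9 of each unit of subsidy.

Producer share = 1/9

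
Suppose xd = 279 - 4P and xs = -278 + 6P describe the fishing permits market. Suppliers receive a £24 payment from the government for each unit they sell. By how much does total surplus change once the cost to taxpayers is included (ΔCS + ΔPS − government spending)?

Net change in total surplus = -£691.2

Pre-subsidy: 279 - 4P = -278 + 6P gives P* = 55.7, x* = 56.2.
With the subsidy, sellers receive Ps = Pb + 24 for each unit, where Pb is the price buyers pay.
Supply in terms of Pb becomes xs = -278 + 6(Pb + 24) = -134 + 6Pb. Setting this equal to demand: 279 - 4Pb = -134 + 6Pb, so Pb = 41.3.
Sellers receive Ps = 41.3 + 24 = 65.3; x' = 279 − 4·41.3 = 113.8.
ΔCS = ½(56.2 + 113.8)(55.7 − 41.3) = 1224; ΔPS = ½(56.2 + 113.8)(65.3 − 55.7) = 816.
Government spending = 24 × 113.8 = 2731.2.
Net change = 1224 + 816 − 2731.2 = -691.2. The loss equals the DWL triangle ½·24·57.6.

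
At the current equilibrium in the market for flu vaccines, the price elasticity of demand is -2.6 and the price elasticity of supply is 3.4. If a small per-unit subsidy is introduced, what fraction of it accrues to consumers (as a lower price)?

Consumer share = 17/30

For a small subsidy around the equilibrium, the benefit split depends on the relative slopes, which at a point are proportional to the elasticities.
Buyer share = εs/(εs + |εd|) = 3.4/(3.4 + 2.6) = 17/30; seller share = |εd|/(εs + |εd|) = 13/30.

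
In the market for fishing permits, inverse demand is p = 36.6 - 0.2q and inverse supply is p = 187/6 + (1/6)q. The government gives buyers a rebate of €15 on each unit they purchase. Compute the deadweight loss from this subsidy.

Pre-subsidy: 36.6 - 0.2q = 187/6 + (1/6)q gives q* = 163/11 and p* = 370/11.
With the rebate, buyers effectively pay pb = ps − 15, where ps is the price sellers receive.
On the curves, pb = 36.6 - 0.2q and ps = 187/6 + (1/6)q; the wedge ps − pb = 15 gives 187/6 + (1/6)q − (36.6 - 0.2q) = 15, so q' = 613/11.
Then pb = 36.6 − 0.2·(613/11) = 280/11 and ps = 187/6 + (1/6)·(613/11) = 445/11.
The subsidy expands output by 613/11 − 163/11 = 450/11 past the efficient level; on those units the gap between marginal cost and willingness to pay runs from 0 up to 15.
DWL = ½ × 15 × 450/11 = 3375/11.

Deadweight loss = 3375/11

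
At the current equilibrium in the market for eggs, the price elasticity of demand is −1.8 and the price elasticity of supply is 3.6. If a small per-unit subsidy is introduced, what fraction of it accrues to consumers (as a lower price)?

For a small subsidy around the equilibrium, the benefit split depends on the relative slopes, which at a point are proportional to the elasticities.
Buyer share = εs/(εs + |εd|) = 3.6/(3.6 + 1.8) = 2/3; seller share = |εd|/(εs + |εd|) = 1/3.

Consumer share = 2/3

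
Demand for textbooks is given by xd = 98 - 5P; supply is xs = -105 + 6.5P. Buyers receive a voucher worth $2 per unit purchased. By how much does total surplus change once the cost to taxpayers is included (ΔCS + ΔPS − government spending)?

Pre-subsidy: 98 - 5P = -105 + 6.5P gives P* = 406/23, x* = 224/23.
With the rebate, buyers effectively pay Pb = Ps − 2, where Ps is the price sellers receive.
Demand in terms of Ps becomes xd = 98 − 5(Ps − 2) = 108 - 5Ps. Setting this equal to supply: 108 - 5Ps = -105 + 6.5Ps, so Ps = 426/23.
Buyers pay Pb = 426/23 − 2 = 380/23; x' = -105 + 6.5·(426/23) = 354/23.
ΔCS = ½(224/23 + 354/23)(406/23 − 380/23) = 7514/529; ΔPS = ½(224/23 + 354/23)(426/23 − 406/23) = 5780/529.
Government spending = 2 × 354/23 = 708/23.
Net change = 7514/529 + 5780/529 − 708/23 = -130/23. The loss equals the DWL triangle ½·2·130/23.

Net change in total surplus = -130/23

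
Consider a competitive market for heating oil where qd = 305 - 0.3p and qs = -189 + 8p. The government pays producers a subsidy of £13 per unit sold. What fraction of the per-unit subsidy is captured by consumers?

Consumer share = 80/83

Pre-subsidy: 305 - 0.3p = -189 + 8p gives p* = 4940/83, q* = 23833/83.
With the subsidy, sellers receive ps = pb + 13 for each unit, where pb is the price buyers pay.
Supply in terms of pb becomes qs = -189 + 8(pb + 13) = -85 + 8pb. Setting this equal to demand: 305 - 0.3pb = -85 + 8pb, so pb = 3900/83.
Sellers receive ps = 3900/83 + 13 = 4979/83; q' = 305 − 0.3·(3900/83) = 24145/83.
Buyers' price falls by p* − pb = 4940/83 − 3900/83 = 1040/83; sellers' price rises by ps − p* = 4979/83 − 4940/83 = 39/83.
So consumers capture (1040/83)/13 = 80/83 of each unit of subsidy.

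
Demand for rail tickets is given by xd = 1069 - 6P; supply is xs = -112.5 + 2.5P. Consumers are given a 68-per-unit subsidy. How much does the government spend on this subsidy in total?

Government cost = 24140

Pre-subsidy: 1069 - 6P = -112.5 + 2.5P gives P* = 139, x* = 235.
With the rebate, buyers effectively pay Pb = Ps − 68, where Ps is the price sellers receive.
Demand in terms of Ps becomes xd = 1069 − 6(Ps − 68) = 1477 - 6Ps. Setting this equal to supply: 1477 - 6Ps = -112.5 + 2.5Ps, so Ps = 187.
Buyers pay Pb = 187 − 68 = 119; x' = -112.5 + 2.5·187 = 355.
Government outlay = subsidy × quantity = 68 × 355 = 24140.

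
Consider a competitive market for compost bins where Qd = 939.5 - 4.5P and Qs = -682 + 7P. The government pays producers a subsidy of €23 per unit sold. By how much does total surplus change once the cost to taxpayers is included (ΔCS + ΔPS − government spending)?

Net change in total surplus = -€724.5

Pre-subsidy: 939.5 - 4.5P = -682 + 7P gives P* = 141, Q* = 305.
With the subsidy, sellers receive Ps = Pb + 23 for each unit, where Pb is the price buyers pay.
Supply in terms of Pb becomes Qs = -682 + 7(Pb + 23) = -521 + 7Pb. Setting this equal to demand: 939.5 - 4.5Pb = -521 + 7Pb, so Pb = 127.
Sellers receive Ps = 127 + 23 = 150; Q' = 939.5 − 4.5·127 = 368.
ΔCS = ½(305 + 368)(141 − 127) = 4711; ΔPS = ½(305 + 368)(150 − 141) = 3028.5.
Government spending = 23 × 368 = 8464.
Net change = 4711 + 3028.5 − 8464 = -724.5. The loss equals the DWL triangle ½·23·63.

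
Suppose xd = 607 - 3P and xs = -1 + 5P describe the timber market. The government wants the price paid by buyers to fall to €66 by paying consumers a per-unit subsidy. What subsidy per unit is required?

At a buyer price of 66, quantity demanded is 607 − 3·66 = 409.
Sellers supply 409 only when they receive Ps with -1 + 5·Ps = 409, i.e. Ps = 82.
s = Ps − Pb = 82 − 66 = 16.

Required subsidy s = €16 per unit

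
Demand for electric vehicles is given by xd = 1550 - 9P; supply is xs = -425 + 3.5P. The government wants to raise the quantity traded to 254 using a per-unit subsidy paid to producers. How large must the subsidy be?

At x = 254, invert demand for the buyer price: Pb = (1550 − 254)/9 = 144; invert supply for the seller price: Ps = (254 − (-425))/3.5 = 194.
The subsidy must fill the gap: s = Ps − Pb = 194 − 144 = 50.

Required subsidy s = 50 per unit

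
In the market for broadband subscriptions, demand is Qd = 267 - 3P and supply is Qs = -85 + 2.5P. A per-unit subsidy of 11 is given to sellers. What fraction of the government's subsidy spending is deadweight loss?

Pre-subsidy: 267 - 3P = -85 + 2.5P gives P* = 64, Q* = 75.
With the subsidy, sellers receive Ps = Pb + 11 for each unit, where Pb is the price buyers pay.
Supply in terms of Pb becomes Qs = -85 + 2.5(Pb + 11) = -57.5 + 2.5Pb. Setting this equal to demand: 267 - 3Pb = -57.5 + 2.5Pb, so Pb = 59.
Sellers receive Ps = 59 + 11 = 70; Q' = 267 − 3·59 = 90.
ΔCS = ½(75 + 90)(64 − 59) = 412.5; ΔPS = ½(75 + 90)(70 − 64) = 495.
Government spending = 11 × 90 = 990.
DWL = ½ × 11 × (90 − 75) = 82.5; fraction = 82.5 / 990 = 1/12.

DWL / government spending = 1/12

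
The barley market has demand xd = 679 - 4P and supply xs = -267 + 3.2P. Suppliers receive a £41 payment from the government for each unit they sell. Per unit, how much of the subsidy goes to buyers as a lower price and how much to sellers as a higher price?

Buyers gain 164/9 per unit; sellers gain 205/9 per unit

Pre-subsidy: 679 - 4P = -267 + 3.2P gives P* = 2365/18, x* = 1381/9.
With the subsidy, sellers receive Ps = Pb + 41 for each unit, where Pb is the price buyers pay.
Supply in terms of Pb becomes xs = -267 + 3.2(Pb + 41) = -135.8 + 3.2Pb. Setting this equal to demand: 679 - 4Pb = -135.8 + 3.2Pb, so Pb = 679/6.
Sellers receive Ps = 679/6 + 41 = 925/6; x' = 679 − 4·(679/6) = 679/3.
Buyers' price falls by P* − Pb = 2365/18 − 679/6 = 164/9; sellers' price rises by Ps − P* = 925/6 − 2365/18 = 205/9.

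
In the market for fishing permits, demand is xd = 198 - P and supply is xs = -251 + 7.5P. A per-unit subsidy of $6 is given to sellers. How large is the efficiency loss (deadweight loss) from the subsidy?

Pre-subsidy: 198 - P = -251 + 7.5P gives P* = 898/17, x* = 2468/17.
With the subsidy, sellers receive Ps = Pb + 6 for each unit, where Pb is the price buyers pay.
Supply in terms of Pb becomes xs = -251 + 7.5(Pb + 6) = -206 + 7.5Pb. Setting this equal to demand: 198 - Pb = -206 + 7.5Pb, so Pb = 808/17.
Sellers receive Ps = 808/17 + 6 = 910/17; x' = 198 − 1·(808/17) = 2558/17.
The subsidy expands output by 2558/17 − 2468/17 = 90/17 past the efficient level; on those units the gap between marginal cost and willingness to pay runs from 0 up to 6.
DWL = ½ × 6 × 90/17 = 270/17.

Deadweight loss = 270/17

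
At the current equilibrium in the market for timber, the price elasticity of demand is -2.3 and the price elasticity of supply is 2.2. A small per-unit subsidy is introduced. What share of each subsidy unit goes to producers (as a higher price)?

For a small subsidy around the equilibrium, the benefit split depends on the relative slopes, which at a point are proportional to the elasticities.
Buyer share = εs/(εs + |εd|) = 2.2/(2.2 + 2.3) = 22/45; seller share = |εd|/(εs + |εd|) = 23/45.
So producers capture 23/45 of the subsidy.

Producer share = 23/45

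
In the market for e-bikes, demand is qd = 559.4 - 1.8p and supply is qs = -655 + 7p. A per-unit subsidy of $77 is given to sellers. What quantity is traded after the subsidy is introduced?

Pre-subsidy: 559.4 - 1.8p = -655 + 7p gives p* = 138, q* = 311.
With the subsidy, sellers receive ps = pb + 77 for each unit, where pb is the price buyers pay.
Supply in terms of pb becomes qs = -655 + 7(pb + 77) = -116 + 7pb. Setting this equal to demand: 559.4 - 1.8pb = -116 + 7pb, so pb = 76.75.
Sellers receive ps = 76.75 + 77 = 153.75; q' = 559.4 − 1.8·76.75 = 421.25.

q' = 421.25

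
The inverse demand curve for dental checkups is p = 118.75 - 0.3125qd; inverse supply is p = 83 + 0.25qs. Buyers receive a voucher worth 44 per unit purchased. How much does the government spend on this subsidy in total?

Government cost = 56144/9

Pre-subsidy: 118.75 - 0.3125q = 83 + 0.25q gives q* = 572/9 and p* = 890/9.
With the rebate, buyers effectively pay pb = ps − 44, where ps is the price sellers receive.
On the curves, pb = 118.75 - 0.3125q and ps = 83 + 0.25q; the wedge ps − pb = 44 gives 83 + 0.25q − (118.75 - 0.3125q) = 44, so q' = 1276/9.
Then pb = 118.75 − 0.3125·(1276/9) = 670/9 and ps = 83 + 0.25·(1276/9) = 1066/9.
Government outlay = subsidy × quantity = 44 × 1276/9 = 56144/9.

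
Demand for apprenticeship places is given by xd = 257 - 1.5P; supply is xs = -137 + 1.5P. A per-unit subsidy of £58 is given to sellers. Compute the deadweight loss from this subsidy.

Deadweight loss = £1261.5

Pre-subsidy: 257 - 1.5P = -137 + 1.5P gives P* = 394/3, x* = 60.
With the subsidy, sellers receive Ps = Pb + 58 for each unit, where Pb is the price buyers pay.
Supply in terms of Pb becomes xs = -137 + 1.5(Pb + 58) = -50 + 1.5Pb. Setting this equal to demand: 257 - 1.5Pb = -50 + 1.5Pb, so Pb = 307/3.
Sellers receive Ps = 307/3 + 58 = 481/3; x' = 257 − 1.5·(307/3) = 103.5.
The subsidy expands output by 103.5 − 60 = 43.5 past the efficient level; on those units the gap between marginal cost and willingness to pay runs from 0 up to 58.
DWL = ½ × 58 × 43.5 = 1261.5.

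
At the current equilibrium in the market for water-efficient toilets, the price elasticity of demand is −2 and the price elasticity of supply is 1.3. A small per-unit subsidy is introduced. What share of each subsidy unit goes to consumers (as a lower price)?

Consumer share = 13/33

For a small subsidy around the equilibrium, the benefit split depends on the relative slopes, which at a point are proportional to the elasticities.
Buyer share = εs/(εs + |εd|) = 1.3/(1.3 + 2) = 13/33; seller share = |εd|/(εs + |εd|) = 20/33.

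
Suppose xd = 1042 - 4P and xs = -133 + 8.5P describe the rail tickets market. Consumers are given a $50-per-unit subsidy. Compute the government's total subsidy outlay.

Pre-subsidy: 1042 - 4P = -133 + 8.5P gives P* = 94, x* = 666.
With the rebate, buyers effectively pay Pb = Ps − 50, where Ps is the price sellers receive.
Demand in terms of Ps becomes xd = 1042 − 4(Ps − 50) = 1242 - 4Ps. Setting this equal to supply: 1242 - 4Ps = -133 + 8.5Ps, so Ps = 110.
Buyers pay Pb = 110 − 50 = 60; x' = -133 + 8.5·110 = 802.
Government outlay = subsidy × quantity = 50 × 802 = 40100.

Government cost = $40100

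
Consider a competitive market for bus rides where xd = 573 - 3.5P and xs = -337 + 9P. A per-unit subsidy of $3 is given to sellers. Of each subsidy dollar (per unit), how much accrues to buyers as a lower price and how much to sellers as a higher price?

Pre-subsidy: 573 - 3.5P = -337 + 9P gives P* = 72.8, x* = 318.2.
With the subsidy, sellers receive Ps = Pb + 3 for each unit, where Pb is the price buyers pay.
Supply in terms of Pb becomes xs = -337 + 9(Pb + 3) = -310 + 9Pb. Setting this equal to demand: 573 - 3.5Pb = -310 + 9Pb, so Pb = 70.64.
Sellers receive Ps = 70.64 + 3 = 73.64; x' = 573 − 3.5·70.64 = 325.76.
Buyers' price falls by P* − Pb = 72.8 − 70.64 = 2.16; sellers' price rises by Ps − P* = 73.64 − 72.8 = 0.84.

Buyers gain $2.16 per unit; sellers gain $0.84 per unit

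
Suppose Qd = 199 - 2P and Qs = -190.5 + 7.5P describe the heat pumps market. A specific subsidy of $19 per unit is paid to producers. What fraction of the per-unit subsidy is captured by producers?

Producer share = 4/19

Pre-subsidy: 199 - 2P = -190.5 + 7.5P gives P* = 41, Q* = 117.
With the subsidy, sellers receive Ps = Pb + 19 for each unit, where Pb is the price buyers pay.
Supply in terms of Pb becomes Qs = -190.5 + 7.5(Pb + 19) = -48 + 7.5Pb. Setting this equal to demand: 199 - 2Pb = -48 + 7.5Pb, so Pb = 26.
Sellers receive Ps = 26 + 19 = 45; Q' = 199 − 2·26 = 147.
Buyers' price falls by P* − Pb = 41 − 26 = 15; sellers' price rises by Ps − P* = 45 − 41 = 4.
So producers capture 4/19 = 4/19 of each unit of subsidy.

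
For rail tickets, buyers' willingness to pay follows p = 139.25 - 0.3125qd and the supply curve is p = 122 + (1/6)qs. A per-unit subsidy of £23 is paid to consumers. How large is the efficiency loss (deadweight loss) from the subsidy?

Deadweight loss = £552

Pre-subsidy: 139.25 - 0.3125q = 122 + (1/6)q gives q* = 36 and p* = 128.
With the rebate, buyers effectively pay pb = ps − 23, where ps is the price sellers receive.
On the curves, pb = 139.25 - 0.3125q and ps = 122 + (1/6)q; the wedge ps − pb = 23 gives 122 + (1/6)q − (139.25 - 0.3125q) = 23, so q' = 84.
Then pb = 139.25 − 0.3125·84 = 113 and ps = 122 + (1/6)·84 = 136.
The subsidy expands output by 84 − 36 = 48 past the efficient level; on those units the gap between marginal cost and willingness to pay runs from 0 up to 23.
DWL = ½ × 23 × 48 = 552.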